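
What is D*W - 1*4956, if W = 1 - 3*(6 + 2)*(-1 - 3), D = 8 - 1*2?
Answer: -4374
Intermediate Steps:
D = 6 (D = 8 - 2 = 6)
W = 97 (W = 1 - 24*(-4) = 1 - 3*(-32) = 1 + 96 = 97)
D*W - 1*4956 = 6*97 - 1*4956 = 582 - 4956 = -4374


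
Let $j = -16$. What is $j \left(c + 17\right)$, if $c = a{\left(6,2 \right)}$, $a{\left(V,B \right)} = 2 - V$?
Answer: $-208$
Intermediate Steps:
$c = -4$ ($c = 2 - 6 = -4$)
$j \left(c + 17\right) = - 16 \left(-4 + 17\right) = \left(-16\right) 13 = -208$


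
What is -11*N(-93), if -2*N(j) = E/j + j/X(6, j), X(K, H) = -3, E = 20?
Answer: 31493/186 ≈ 169.32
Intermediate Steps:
N(j) = -10/j + j/6 (N(j) = -(20/j + j/(-3))/2 = -(20/j + j*(-⅓))/2 = -(20/j - j/3)/2 = -10/j + j/6)
-11*N(-93) = -11*(-10/(-93) + (⅙)*(-93)) = -11*(-10*(-1/93) - 31/2) = -11*(10/93 - 31/2) = -11*(-2863/186) = 31493/186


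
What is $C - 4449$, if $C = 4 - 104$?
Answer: $-4549$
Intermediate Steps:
$C = -100$ ($C = 4 - 104 = -100$)
$C - 4449 = -100 - 4449 = -4549$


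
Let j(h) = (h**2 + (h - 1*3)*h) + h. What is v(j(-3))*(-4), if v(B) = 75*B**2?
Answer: -172800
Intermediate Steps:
j(h) = h + h**2 + h*(-3 + h) (j(h) = (h**2 + (h - 3)*h) + h = (h**2 + (-3 + h)*h) + h = (h**2 + h*(-3 + h)) + h = h + h**2 + h*(-3 + h))
v(j(-3))*(-4) = (75*(2*(-3)*(-1 - 3))**2)*(-4) = (75*(2*(-3)*(-4))**2)*(-4) = (75*24**2)*(-4) = (75*576)*(-4) = 43200*(-4) = -172800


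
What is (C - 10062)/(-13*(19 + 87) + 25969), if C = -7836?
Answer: -5966/8197 ≈ -0.72783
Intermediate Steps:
(C - 10062)/(-13*(19 + 87) + 25969) = (-7836 - 10062)/(-13*(19 + 87) + 25969) = -17898/(-13*106 + 25969) = -17898/(-1378 + 25969) = -17898/24591 = -17898*1/24591 = -5966/8197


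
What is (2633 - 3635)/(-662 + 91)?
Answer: 1002/571 ≈ 1.7548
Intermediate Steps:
(2633 - 3635)/(-662 + 91) = -1002/(-571) = -1002*(-1/571) = 1002/571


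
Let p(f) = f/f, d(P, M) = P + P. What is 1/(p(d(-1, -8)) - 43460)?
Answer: -1/43459 ≈ -2.3010e-5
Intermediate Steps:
d(P, M) = 2*P
p(f) = 1
1/(p(d(-1, -8)) - 43460) = 1/(1 - 43460) = 1/(-43459) = -1/43459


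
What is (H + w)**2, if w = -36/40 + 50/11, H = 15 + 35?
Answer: 34821801/12100 ≈ 2877.8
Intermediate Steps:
H = 50
w = 401/110 (w = -36*1/40 + 50*(1/11) = -9/10 + 50/11 = 401/110 ≈ 3.6455)
(H + w)**2 = (50 + 401/110)**2 = (5901/110)**2 = 34821801/12100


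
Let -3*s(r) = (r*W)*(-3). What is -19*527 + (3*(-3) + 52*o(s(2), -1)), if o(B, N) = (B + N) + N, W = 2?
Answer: -9918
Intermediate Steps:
s(r) = 2*r (s(r) = -r*2*(-3)/3 = -2*r*(-3)/3 = -(-2)*r = 2*r)
o(B, N) = B + 2*N
-19*527 + (3*(-3) + 52*o(s(2), -1)) = -19*527 + (3*(-3) + 52*(2*2 + 2*(-1))) = -10013 + (-9 + 52*(4 - 2)) = -10013 + (-9 + 52*2) = -10013 + (-9 + 104) = -10013 + 95 = -9918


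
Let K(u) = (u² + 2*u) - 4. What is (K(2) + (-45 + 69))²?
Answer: 784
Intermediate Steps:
K(u) = -4 + u² + 2*u
(K(2) + (-45 + 69))² = ((-4 + 2² + 2*2) + (-45 + 69))² = ((-4 + 4 + 4) + 24)² = (4 + 24)² = 28² = 784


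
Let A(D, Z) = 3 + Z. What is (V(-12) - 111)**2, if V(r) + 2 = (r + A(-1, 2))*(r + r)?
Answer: 3025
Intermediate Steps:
V(r) = -2 + 2*r*(5 + r) (V(r) = -2 + (r + (3 + 2))*(r + r) = -2 + (r + 5)*(2*r) = -2 + (5 + r)*(2*r) = -2 + 2*r*(5 + r))
(V(-12) - 111)**2 = ((-2 + 2*(-12)**2 + 10*(-12)) - 111)**2 = ((-2 + 2*144 - 120) - 111)**2 = ((-2 + 288 - 120) - 111)**2 = (166 - 111)**2 = 55**2 = 3025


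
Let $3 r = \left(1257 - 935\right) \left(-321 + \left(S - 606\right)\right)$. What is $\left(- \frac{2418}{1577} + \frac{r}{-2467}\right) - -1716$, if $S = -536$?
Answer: $\frac{20753089936}{11671377} \approx 1778.1$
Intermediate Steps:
$r = - \frac{471086}{3}$ ($r = \frac{\left(1257 - 935\right) \left(-321 - 1142\right)}{3} = \frac{322 \left(-321 - 1142\right)}{3} = \frac{322 \left(-1463\right)}{3} = \frac{1}{3} \left(-471086\right) = - \frac{471086}{3} \approx -1.5703 \cdot 10^{5}$)
$\left(- \frac{2418}{1577} + \frac{r}{-2467}\right) - -1716 = \left(- \frac{2418}{1577} - \frac{471086}{3 \left(-2467\right)}\right) - -1716 = \left(\left(-2418\right) \frac{1}{1577} - - \frac{471086}{7401}\right) + 1716 = \left(- \frac{2418}{1577} + \frac{471086}{7401}\right) + 1716 = \frac{725007004}{11671377} + 1716 = \frac{20753089936}{11671377}$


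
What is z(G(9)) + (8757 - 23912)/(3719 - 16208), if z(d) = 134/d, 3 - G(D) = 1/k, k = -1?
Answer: 867073/24978 ≈ 34.713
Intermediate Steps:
G(D) = 4 (G(D) = 3 - 1/(-1) = 3 - 1*(-1) = 3 + 1 = 4)
z(G(9)) + (8757 - 23912)/(3719 - 16208) = 134/4 + (8757 - 23912)/(3719 - 16208) = 134*(¼) - 15155/(-12489) = 67/2 - 15155*(-1/12489) = 67/2 + 15155/12489 = 867073/24978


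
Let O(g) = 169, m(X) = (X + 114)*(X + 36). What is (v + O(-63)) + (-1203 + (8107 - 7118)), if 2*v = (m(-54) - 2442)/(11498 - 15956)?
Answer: -66283/1486 ≈ -44.605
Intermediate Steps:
m(X) = (36 + X)*(114 + X) (m(X) = (114 + X)*(36 + X) = (36 + X)*(114 + X))
v = 587/1486 (v = (((4104 + (-54)**2 + 150*(-54)) - 2442)/(11498 - 15956))/2 = (((4104 + 2916 - 8100) - 2442)/(-4458))/2 = ((-1080 - 2442)*(-1/4458))/2 = (-3522*(-1/4458))/2 = (1/2)*(587/743) = 587/1486 ≈ 0.39502)
(v + O(-63)) + (-1203 + (8107 - 7118)) = (587/1486 + 169) + (-1203 + (8107 - 7118)) = 251721/1486 + (-1203 + 989) = 251721/1486 - 214 = -66283/1486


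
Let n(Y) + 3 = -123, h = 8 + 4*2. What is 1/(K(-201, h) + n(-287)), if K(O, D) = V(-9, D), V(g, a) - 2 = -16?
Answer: -1/140 ≈ -0.0071429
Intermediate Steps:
V(g, a) = -14 (V(g, a) = 2 - 16 = -14)
h = 16 (h = 8 + 8 = 16)
K(O, D) = -14
n(Y) = -126 (n(Y) = -3 - 123 = -126)
1/(K(-201, h) + n(-287)) = 1/(-14 - 126) = 1/(-140) = -1/140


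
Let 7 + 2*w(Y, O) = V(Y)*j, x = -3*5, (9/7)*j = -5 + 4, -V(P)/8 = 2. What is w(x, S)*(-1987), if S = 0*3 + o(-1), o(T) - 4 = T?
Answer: -97363/18 ≈ -5409.1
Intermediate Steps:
o(T) = 4 + T
V(P) = -16 (V(P) = -8*2 = -16)
j = -7/9 (j = 7*(-5 + 4)/9 = (7/9)*(-1) = -7/9 ≈ -0.77778)
x = -15
S = 3 (S = 0*3 + (4 - 1) = 0 + 3 = 3)
w(Y, O) = 49/18 (w(Y, O) = -7/2 + (-16*(-7/9))/2 = -7/2 + (½)*(112/9) = -7/2 + 56/9 = 49/18)
w(x, S)*(-1987) = (49/18)*(-1987) = -97363/18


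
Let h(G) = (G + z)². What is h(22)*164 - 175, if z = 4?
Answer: 110689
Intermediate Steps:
h(G) = (4 + G)² (h(G) = (G + 4)² = (4 + G)²)
h(22)*164 - 175 = (4 + 22)²*164 - 175 = 26²*164 - 175 = 676*164 - 175 = 110864 - 175 = 110689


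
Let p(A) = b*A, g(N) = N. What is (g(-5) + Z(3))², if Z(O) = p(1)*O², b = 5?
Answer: 1600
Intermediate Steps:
p(A) = 5*A
Z(O) = 5*O² (Z(O) = (5*1)*O² = 5*O²)
(g(-5) + Z(3))² = (-5 + 5*3²)² = (-5 + 5*9)² = (-5 + 45)² = 40² = 1600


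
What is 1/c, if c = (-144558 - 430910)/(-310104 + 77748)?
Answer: 58089/143867 ≈ 0.40377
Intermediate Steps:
c = 143867/58089 (c = -575468/(-232356) = -575468*(-1/232356) = 143867/58089 ≈ 2.4767)
1/c = 1/(143867/58089) = 58089/143867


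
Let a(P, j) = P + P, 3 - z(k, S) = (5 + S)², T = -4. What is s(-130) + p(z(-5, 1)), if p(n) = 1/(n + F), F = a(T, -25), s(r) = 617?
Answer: 25296/41 ≈ 616.98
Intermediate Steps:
z(k, S) = 3 - (5 + S)²
a(P, j) = 2*P
F = -8 (F = 2*(-4) = -8)
p(n) = 1/(-8 + n) (p(n) = 1/(n - 8) = 1/(-8 + n))
s(-130) + p(z(-5, 1)) = 617 + 1/(-8 + (3 - (5 + 1)²)) = 617 + 1/(-8 + (3 - 1*6²)) = 617 + 1/(-8 + (3 - 1*36)) = 617 + 1/(-8 + (3 - 36)) = 617 + 1/(-8 - 33) = 617 + 1/(-41) = 617 - 1/41 = 25296/41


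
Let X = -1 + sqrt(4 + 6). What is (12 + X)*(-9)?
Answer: -99 - 9*sqrt(10) ≈ -127.46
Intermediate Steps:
X = -1 + sqrt(10) ≈ 2.1623
(12 + X)*(-9) = (12 + (-1 + sqrt(10)))*(-9) = (11 + sqrt(10))*(-9) = -99 - 9*sqrt(10)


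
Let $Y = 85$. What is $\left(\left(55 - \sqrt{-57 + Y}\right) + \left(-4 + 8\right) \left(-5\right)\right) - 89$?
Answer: $-54 - 2 \sqrt{7} \approx -59.292$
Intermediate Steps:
$\left(\left(55 - \sqrt{-57 + Y}\right) + \left(-4 + 8\right) \left(-5\right)\right) - 89 = \left(\left(55 - \sqrt{-57 + 85}\right) + \left(-4 + 8\right) \left(-5\right)\right) - 89 = \left(\left(55 - \sqrt{28}\right) + 4 \left(-5\right)\right) - 89 = \left(\left(55 - 2 \sqrt{7}\right) - 20\right) - 89 = \left(35 - 2 \sqrt{7}\right) - 89 = -54 - 2 \sqrt{7}$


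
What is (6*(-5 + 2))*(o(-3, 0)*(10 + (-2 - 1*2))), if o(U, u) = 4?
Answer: -432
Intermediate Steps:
(6*(-5 + 2))*(o(-3, 0)*(10 + (-2 - 1*2))) = (6*(-5 + 2))*(4*(10 + (-2 - 1*2))) = (6*(-3))*(4*(10 + (-2 - 2))) = -72*(10 - 4) = -72*6 = -18*24 = -432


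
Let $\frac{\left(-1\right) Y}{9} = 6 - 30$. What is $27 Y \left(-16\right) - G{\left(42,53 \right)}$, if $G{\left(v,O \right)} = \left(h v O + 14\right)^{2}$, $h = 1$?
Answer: $-5110912$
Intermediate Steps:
$Y = 216$ ($Y = - 9 \left(6 - 30\right) = \left(-9\right) \left(-24\right) = 216$)
$G{\left(v,O \right)} = \left(14 + O v\right)^{2}$ ($G{\left(v,O \right)} = \left(1 v O + 14\right)^{2} = \left(v O + 14\right)^{2} = \left(O v + 14\right)^{2} = \left(14 + O v\right)^{2}$)
$27 Y \left(-16\right) - G{\left(42,53 \right)} = 27 \cdot 216 \left(-16\right) - \left(14 + 53 \cdot 42\right)^{2} = 5832 \left(-16\right) - \left(14 + 2226\right)^{2} = -93312 - 2240^{2} = -93312 - 5017600 = -5110912$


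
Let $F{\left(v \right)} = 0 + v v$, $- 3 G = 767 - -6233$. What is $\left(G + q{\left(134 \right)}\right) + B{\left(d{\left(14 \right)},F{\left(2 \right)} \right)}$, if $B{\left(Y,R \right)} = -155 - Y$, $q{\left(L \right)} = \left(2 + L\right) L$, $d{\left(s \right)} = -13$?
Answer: $\frac{47246}{3} \approx 15749.0$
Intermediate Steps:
$q{\left(L \right)} = L \left(2 + L\right)$
$G = - \frac{7000}{3}$ ($G = - \frac{767 - -6233}{3} = - \frac{767 + 6233}{3} = \left(- \frac{1}{3}\right) 7000 = - \frac{7000}{3} \approx -2333.3$)
$F{\left(v \right)} = v^{2}$ ($F{\left(v \right)} = 0 + v^{2} = v^{2}$)
$\left(G + q{\left(134 \right)}\right) + B{\left(d{\left(14 \right)},F{\left(2 \right)} \right)} = \left(- \frac{7000}{3} + 134 \left(2 + 134\right)\right) - 142 = \left(- \frac{7000}{3} + 134 \cdot 136\right) + \left(-155 + 13\right) = \left(- \frac{7000}{3} + 18224\right) - 142 = \frac{47672}{3} - 142 = \frac{47246}{3}$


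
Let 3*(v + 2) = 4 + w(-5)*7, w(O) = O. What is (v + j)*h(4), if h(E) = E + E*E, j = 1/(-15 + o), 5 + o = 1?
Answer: -14120/57 ≈ -247.72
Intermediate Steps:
o = -4 (o = -5 + 1 = -4)
v = -37/3 (v = -2 + (4 - 5*7)/3 = -2 + (4 - 35)/3 = -2 + (⅓)*(-31) = -2 - 31/3 = -37/3 ≈ -12.333)
j = -1/19 (j = 1/(-15 - 4) = 1/(-19) = -1/19 ≈ -0.052632)
h(E) = E + E²
(v + j)*h(4) = (-37/3 - 1/19)*(4*(1 + 4)) = -2824*5/57 = -706/57*20 = -14120/57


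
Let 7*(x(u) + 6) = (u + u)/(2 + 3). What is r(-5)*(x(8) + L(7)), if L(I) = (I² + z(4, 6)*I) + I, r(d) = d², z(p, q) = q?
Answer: 16180/7 ≈ 2311.4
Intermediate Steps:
L(I) = I² + 7*I (L(I) = (I² + 6*I) + I = I² + 7*I)
x(u) = -6 + 2*u/35 (x(u) = -6 + ((u + u)/(2 + 3))/7 = -6 + ((2*u)/5)/7 = -6 + ((2*u)*(⅕))/7 = -6 + (2*u/5)/7 = -6 + 2*u/35)
r(-5)*(x(8) + L(7)) = (-5)²*((-6 + (2/35)*8) + 7*(7 + 7)) = 25*((-6 + 16/35) + 7*14) = 25*(-194/35 + 98) = 25*(3236/35) = 16180/7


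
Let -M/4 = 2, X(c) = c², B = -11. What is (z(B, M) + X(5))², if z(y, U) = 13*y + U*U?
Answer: 2916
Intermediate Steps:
M = -8 (M = -4*2 = -8)
z(y, U) = U² + 13*y (z(y, U) = 13*y + U² = U² + 13*y)
(z(B, M) + X(5))² = (((-8)² + 13*(-11)) + 5²)² = ((64 - 143) + 25)² = (-79 + 25)² = (-54)² = 2916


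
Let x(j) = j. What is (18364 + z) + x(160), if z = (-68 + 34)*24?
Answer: 17708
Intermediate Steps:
z = -816 (z = -34*24 = -816)
(18364 + z) + x(160) = (18364 - 816) + 160 = 17548 + 160 = 17708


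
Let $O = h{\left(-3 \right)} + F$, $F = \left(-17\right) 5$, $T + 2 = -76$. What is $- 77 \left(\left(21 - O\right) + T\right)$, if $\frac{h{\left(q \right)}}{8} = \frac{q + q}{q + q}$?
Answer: $-1540$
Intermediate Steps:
$T = -78$ ($T = -2 - 76 = -78$)
$h{\left(q \right)} = 8$ ($h{\left(q \right)} = 8 \frac{q + q}{q + q} = 8 \frac{2 q}{2 q} = 8 \cdot 2 q \frac{1}{2 q} = 8 \cdot 1 = 8$)
$F = -85$
$O = -77$ ($O = 8 - 85 = -77$)
$- 77 \left(\left(21 - O\right) + T\right) = - 77 \left(\left(21 - -77\right) - 78\right) = - 77 \left(\left(21 + 77\right) - 78\right) = - 77 \left(98 - 78\right) = \left(-77\right) 20 = -1540$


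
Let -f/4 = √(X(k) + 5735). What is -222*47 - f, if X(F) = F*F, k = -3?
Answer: -10434 + 16*√359 ≈ -10131.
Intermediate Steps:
X(F) = F²
f = -16*√359 (f = -4*√((-3)² + 5735) = -4*√(9 + 5735) = -16*√359 ≈ -303.16)
-222*47 - f = -222*47 - (-16)*√359 = -10434 + 16*√359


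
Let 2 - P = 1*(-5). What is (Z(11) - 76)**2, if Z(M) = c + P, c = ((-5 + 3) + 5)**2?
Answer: 3600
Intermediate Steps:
c = 9 (c = (-2 + 5)**2 = 3**2 = 9)
P = 7 (P = 2 - (-5) = 2 - 1*(-5) = 2 + 5 = 7)
Z(M) = 16 (Z(M) = 9 + 7 = 16)
(Z(11) - 76)**2 = (16 - 76)**2 = (-60)**2 = 3600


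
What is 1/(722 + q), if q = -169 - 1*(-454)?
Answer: 1/1007 ≈ 0.00099305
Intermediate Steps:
q = 285 (q = -169 + 454 = 285)
1/(722 + q) = 1/(722 + 285) = 1/1007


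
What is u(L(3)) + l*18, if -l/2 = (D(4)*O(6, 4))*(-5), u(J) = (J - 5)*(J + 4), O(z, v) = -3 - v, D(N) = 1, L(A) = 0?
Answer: -1280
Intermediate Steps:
u(J) = (-5 + J)*(4 + J)
l = -70 (l = -2*1*(-3 - 1*4)*(-5) = -2*1*(-3 - 4)*(-5) = -2*1*(-7)*(-5) = -(-14)*(-5) = -2*35 = -70)
u(L(3)) + l*18 = (-20 + 0**2 - 1*0) - 70*18 = (-20 + 0 + 0) - 1260 = -20 - 1260 = -1280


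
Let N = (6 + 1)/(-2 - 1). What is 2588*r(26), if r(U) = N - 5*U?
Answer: -1027436/3 ≈ -3.4248e+5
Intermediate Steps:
N = -7/3 (N = 7/(-3) = 7*(-1/3) = -7/3 ≈ -2.3333)
r(U) = -7/3 - 5*U
2588*r(26) = 2588*(-7/3 - 5*26) = 2588*(-7/3 - 130) = 2588*(-397/3) = -1027436/3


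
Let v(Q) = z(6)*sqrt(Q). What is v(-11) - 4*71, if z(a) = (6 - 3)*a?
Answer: -284 + 18*I*sqrt(11) ≈ -284.0 + 59.699*I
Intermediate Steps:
z(a) = 3*a
v(Q) = 18*sqrt(Q) (v(Q) = (3*6)*sqrt(Q) = 18*sqrt(Q))
v(-11) - 4*71 = 18*sqrt(-11) - 4*71 = 18*(I*sqrt(11)) - 284 = 18*I*sqrt(11) - 284 = -284 + 18*I*sqrt(11)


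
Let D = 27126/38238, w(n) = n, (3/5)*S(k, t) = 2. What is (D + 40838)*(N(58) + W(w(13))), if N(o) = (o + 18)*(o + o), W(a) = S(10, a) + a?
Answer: 6896244222215/19119 ≈ 3.6070e+8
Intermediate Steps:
S(k, t) = 10/3 (S(k, t) = (5/3)*2 = 10/3)
D = 4521/6373 (D = 27126*(1/38238) = 4521/6373 ≈ 0.70940)
W(a) = 10/3 + a
N(o) = 2*o*(18 + o) (N(o) = (18 + o)*(2*o) = 2*o*(18 + o))
(D + 40838)*(N(58) + W(w(13))) = (4521/6373 + 40838)*(2*58*(18 + 58) + (10/3 + 13)) = 260265095*(2*58*76 + 49/3)/6373 = 260265095*(8816 + 49/3)/6373 = (260265095/6373)*(26497/3) = 6896244222215/19119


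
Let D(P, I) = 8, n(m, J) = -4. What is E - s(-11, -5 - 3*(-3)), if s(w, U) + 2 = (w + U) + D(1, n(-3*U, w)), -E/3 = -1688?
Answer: 5065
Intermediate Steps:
E = 5064 (E = -3*(-1688) = 5064)
s(w, U) = 6 + U + w (s(w, U) = -2 + ((w + U) + 8) = -2 + ((U + w) + 8) = -2 + (8 + U + w) = 6 + U + w)
E - s(-11, -5 - 3*(-3)) = 5064 - (6 + (-5 - 3*(-3)) - 11) = 5064 - (6 + (-5 + 9) - 11) = 5064 - (6 + 4 - 11) = 5064 - 1*(-1) = 5064 + 1 = 5065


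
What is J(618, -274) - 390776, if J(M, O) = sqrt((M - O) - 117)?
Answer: -390776 + 5*sqrt(31) ≈ -3.9075e+5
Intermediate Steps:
J(M, O) = sqrt(-117 + M - O)
J(618, -274) - 390776 = sqrt(-117 + 618 - 1*(-274)) - 390776 = sqrt(-117 + 618 + 274) - 390776 = sqrt(775) - 390776 = 5*sqrt(31) - 390776 = -390776 + 5*sqrt(31)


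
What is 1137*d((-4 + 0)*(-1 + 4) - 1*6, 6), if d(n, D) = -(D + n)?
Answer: 13644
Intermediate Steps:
d(n, D) = -D - n
1137*d((-4 + 0)*(-1 + 4) - 1*6, 6) = 1137*(-1*6 - ((-4 + 0)*(-1 + 4) - 1*6)) = 1137*(-6 - (-4*3 - 6)) = 1137*(-6 - (-12 - 6)) = 1137*(-6 - 1*(-18)) = 1137*(-6 + 18) = 1137*12 = 13644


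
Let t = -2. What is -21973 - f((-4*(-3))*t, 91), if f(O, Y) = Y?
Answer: -22064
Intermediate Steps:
-21973 - f((-4*(-3))*t, 91) = -21973 - 1*91 = -21973 - 91 = -22064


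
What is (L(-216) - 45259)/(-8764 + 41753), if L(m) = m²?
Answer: 127/2999 ≈ 0.042347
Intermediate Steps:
(L(-216) - 45259)/(-8764 + 41753) = ((-216)² - 45259)/(-8764 + 41753) = (46656 - 45259)/32989 = 1397*(1/32989) = 127/2999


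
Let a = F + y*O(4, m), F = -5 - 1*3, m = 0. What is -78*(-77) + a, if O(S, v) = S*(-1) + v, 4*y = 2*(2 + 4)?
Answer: 5986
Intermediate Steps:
y = 3 (y = (2*(2 + 4))/4 = (2*6)/4 = (¼)*12 = 3)
O(S, v) = v - S (O(S, v) = -S + v = v - S)
F = -8 (F = -5 - 3 = -8)
a = -20 (a = -8 + 3*(0 - 1*4) = -8 + 3*(0 - 4) = -8 + 3*(-4) = -8 - 12 = -20)
-78*(-77) + a = -78*(-77) - 20 = 6006 - 20 = 5986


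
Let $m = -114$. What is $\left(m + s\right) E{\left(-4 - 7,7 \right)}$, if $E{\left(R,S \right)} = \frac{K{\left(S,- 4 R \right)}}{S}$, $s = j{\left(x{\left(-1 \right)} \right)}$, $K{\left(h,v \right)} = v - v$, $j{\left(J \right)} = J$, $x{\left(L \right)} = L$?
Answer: $0$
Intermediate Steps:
$K{\left(h,v \right)} = 0$
$s = -1$
$E{\left(R,S \right)} = 0$ ($E{\left(R,S \right)} = \frac{0}{S} = 0$)
$\left(m + s\right) E{\left(-4 - 7,7 \right)} = \left(-114 - 1\right) 0 = \left(-115\right) 0 = 0$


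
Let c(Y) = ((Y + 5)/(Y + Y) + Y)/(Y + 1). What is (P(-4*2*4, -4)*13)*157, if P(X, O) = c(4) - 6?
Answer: -406159/40 ≈ -10154.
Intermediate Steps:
c(Y) = (Y + (5 + Y)/(2*Y))/(1 + Y) (c(Y) = ((5 + Y)/((2*Y)) + Y)/(1 + Y) = ((5 + Y)*(1/(2*Y)) + Y)/(1 + Y) = ((5 + Y)/(2*Y) + Y)/(1 + Y) = (Y + (5 + Y)/(2*Y))/(1 + Y))
P(X, O) = -199/40 (P(X, O) = (1/2)*(5 + 4 + 2*4**2)/(4*(1 + 4)) - 6 = (1/2)*(1/4)*(5 + 4 + 2*16)/5 - 6 = (1/2)*(1/4)*(1/5)*(5 + 4 + 32) - 6 = (1/2)*(1/4)*(1/5)*41 - 6 = 41/40 - 6 = -199/40)
(P(-4*2*4, -4)*13)*157 = -199/40*13*157 = -2587/40*157 = -406159/40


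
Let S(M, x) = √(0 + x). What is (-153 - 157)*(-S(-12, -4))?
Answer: 620*I ≈ 620.0*I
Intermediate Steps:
S(M, x) = √x
(-153 - 157)*(-S(-12, -4)) = (-153 - 157)*(-√(-4)) = -(-310)*2*I = -(-620)*I = 620*I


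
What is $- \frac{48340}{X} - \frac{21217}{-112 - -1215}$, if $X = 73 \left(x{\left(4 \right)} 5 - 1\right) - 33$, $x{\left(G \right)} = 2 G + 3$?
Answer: $- \frac{136256273}{4311627} \approx -31.602$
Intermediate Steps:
$x{\left(G \right)} = 3 + 2 G$
$X = 3909$ ($X = 73 \left(\left(3 + 2 \cdot 4\right) 5 - 1\right) - 33 = 73 \left(\left(3 + 8\right) 5 - 1\right) - 33 = 73 \left(11 \cdot 5 - 1\right) - 33 = 73 \left(55 - 1\right) - 33 = 73 \cdot 54 - 33 = 3942 - 33 = 3909$)
$- \frac{48340}{X} - \frac{21217}{-112 - -1215} = - \frac{48340}{3909} - \frac{21217}{-112 - -1215} = \left(-48340\right) \frac{1}{3909} - \frac{21217}{-112 + 1215} = - \frac{48340}{3909} - \frac{21217}{1103} = - \frac{136256273}{4311627}$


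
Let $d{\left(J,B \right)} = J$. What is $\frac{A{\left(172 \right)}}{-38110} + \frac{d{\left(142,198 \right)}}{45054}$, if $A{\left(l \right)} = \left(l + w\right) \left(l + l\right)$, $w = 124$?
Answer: $- \frac{30960587}{11601405} \approx -2.6687$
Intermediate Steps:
$A{\left(l \right)} = 2 l \left(124 + l\right)$ ($A{\left(l \right)} = \left(l + 124\right) \left(l + l\right) = \left(124 + l\right) 2 l = 2 l \left(124 + l\right)$)
$\frac{A{\left(172 \right)}}{-38110} + \frac{d{\left(142,198 \right)}}{45054} = \frac{2 \cdot 172 \left(124 + 172\right)}{-38110} + \frac{142}{45054} = 2 \cdot 172 \cdot 296 \left(- \frac{1}{38110}\right) + 142 \cdot \frac{1}{45054} = 101824 \left(- \frac{1}{38110}\right) + \frac{71}{22527} = - \frac{1376}{515} + \frac{71}{22527} = - \frac{30960587}{11601405}$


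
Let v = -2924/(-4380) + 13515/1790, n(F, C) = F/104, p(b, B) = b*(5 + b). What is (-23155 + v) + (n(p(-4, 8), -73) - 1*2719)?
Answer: -65907792173/2548065 ≈ -25866.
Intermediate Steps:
n(F, C) = F/104 (n(F, C) = F*(1/104) = F/104)
v = 3221483/392010 (v = -2924*(-1/4380) + 13515*(1/1790) = 731/1095 + 2703/358 = 3221483/392010 ≈ 8.2179)
(-23155 + v) + (n(p(-4, 8), -73) - 1*2719) = (-23155 + 3221483/392010) + ((-4*(5 - 4))/104 - 1*2719) = -9073770067/392010 + ((-4*1)/104 - 2719) = -9073770067/392010 + ((1/104)*(-4) - 2719) = -9073770067/392010 + (-1/26 - 2719) = -9073770067/392010 - 70695/26 = -65907792173/2548065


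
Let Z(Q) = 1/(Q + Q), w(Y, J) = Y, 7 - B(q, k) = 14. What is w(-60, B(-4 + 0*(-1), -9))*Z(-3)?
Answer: 10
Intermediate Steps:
B(q, k) = -7 (B(q, k) = 7 - 1*14 = 7 - 14 = -7)
Z(Q) = 1/(2*Q)
w(-60, B(-4 + 0*(-1), -9))*Z(-3) = -30/(-3) = -30*(-1)/3 = -60*(-⅙) = 10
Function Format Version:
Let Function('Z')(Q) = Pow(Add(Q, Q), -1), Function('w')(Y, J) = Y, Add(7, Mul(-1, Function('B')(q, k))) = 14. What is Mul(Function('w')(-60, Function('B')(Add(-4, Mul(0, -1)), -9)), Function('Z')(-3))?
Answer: 10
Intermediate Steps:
Function('B')(q, k) = -7 (Function('B')(q, k) = Add(7, Mul(-1, 14)) = Add(7, -14) = -7)
Function('Z')(Q) = Mul(Rational(1, 2), Pow(Q, -1)) (Function('Z')(Q) = Pow(Mul(2, Q), -1) = Mul(Rational(1, 2), Pow(Q, -1)))
Mul(Function('w')(-60, Function('B')(Add(-4, Mul(0, -1)), -9)), Function('Z')(-3)) = Mul(-60, Mul(Rational(1, 2), Pow(-3, -1))) = Mul(-60, Mul(Rational(1, 2), Rational(-1, 3))) = Mul(-60, Rational(-1, 6)) = 10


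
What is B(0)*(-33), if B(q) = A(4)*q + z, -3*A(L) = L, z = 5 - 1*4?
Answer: -33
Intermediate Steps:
z = 1 (z = 5 - 4 = 1)
A(L) = -L/3
B(q) = 1 - 4*q/3 (B(q) = (-⅓*4)*q + 1 = -4*q/3 + 1 = 1 - 4*q/3)
B(0)*(-33) = (1 - 4/3*0)*(-33) = (1 + 0)*(-33) = 1*(-33) = -33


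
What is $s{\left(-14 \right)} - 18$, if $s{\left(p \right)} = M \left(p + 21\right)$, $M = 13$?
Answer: $73$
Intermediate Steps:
$s{\left(p \right)} = 273 + 13 p$ ($s{\left(p \right)} = 13 \left(p + 21\right) = 13 \left(21 + p\right) = 273 + 13 p$)
$s{\left(-14 \right)} - 18 = \left(273 + 13 \left(-14\right)\right) - 18 = \left(273 - 182\right) - 18 = 91 - 18 = 73$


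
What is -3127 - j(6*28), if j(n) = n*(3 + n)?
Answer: -31855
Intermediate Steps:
-3127 - j(6*28) = -3127 - 6*28*(3 + 6*28) = -3127 - 168*(3 + 168) = -3127 - 168*171 = -3127 - 1*28728 = -3127 - 28728 = -31855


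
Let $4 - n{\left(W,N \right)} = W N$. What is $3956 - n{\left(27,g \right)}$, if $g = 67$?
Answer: $5761$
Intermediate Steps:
$n{\left(W,N \right)} = 4 - N W$ ($n{\left(W,N \right)} = 4 - W N = 4 - N W$)
$3956 - n{\left(27,g \right)} = 3956 - \left(4 - 67 \cdot 27\right) = 3956 - \left(4 - 1809\right) = 3956 - -1805 = 3956 + 1805 = 5761$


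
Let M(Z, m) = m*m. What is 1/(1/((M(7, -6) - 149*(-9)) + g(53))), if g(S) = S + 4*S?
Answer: 1642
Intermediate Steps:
g(S) = 5*S
M(Z, m) = m**2
1/(1/((M(7, -6) - 149*(-9)) + g(53))) = 1/(1/(((-6)**2 - 149*(-9)) + 5*53)) = 1/(1/((36 + 1341) + 265)) = 1/(1/(1377 + 265)) = 1/(1/1642) = 1642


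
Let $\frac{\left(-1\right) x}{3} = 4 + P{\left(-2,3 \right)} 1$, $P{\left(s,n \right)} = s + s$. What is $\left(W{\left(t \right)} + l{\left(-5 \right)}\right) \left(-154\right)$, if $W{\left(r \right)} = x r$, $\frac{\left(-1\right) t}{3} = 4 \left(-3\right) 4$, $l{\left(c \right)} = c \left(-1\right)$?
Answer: $-770$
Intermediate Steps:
$l{\left(c \right)} = - c$
$P{\left(s,n \right)} = 2 s$
$x = 0$ ($x = - 3 \left(4 + 2 \left(-2\right) 1\right) = - 3 \left(4 - 4\right) = \left(-3\right) 0 = 0$)
$t = 144$ ($t = - 3 \cdot 4 \left(-3\right) 4 = - 3 \left(\left(-12\right) 4\right) = \left(-3\right) \left(-48\right) = 144$)
$W{\left(r \right)} = 0$ ($W{\left(r \right)} = 0 r = 0$)
$\left(W{\left(t \right)} + l{\left(-5 \right)}\right) \left(-154\right) = \left(0 - -5\right) \left(-154\right) = \left(0 + 5\right) \left(-154\right) = 5 \left(-154\right) = -770$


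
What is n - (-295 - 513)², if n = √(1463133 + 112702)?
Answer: -652864 + √1575835 ≈ -6.5161e+5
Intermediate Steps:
n = √1575835 ≈ 1255.3
n - (-295 - 513)² = √1575835 - (-295 - 513)² = √1575835 - 1*(-808)² = √1575835 - 1*652864 = √1575835 - 652864 = -652864 + √1575835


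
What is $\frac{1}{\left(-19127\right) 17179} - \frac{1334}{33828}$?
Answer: $- \frac{219164699825}{5557648345962} \approx -0.039435$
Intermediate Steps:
$\frac{1}{\left(-19127\right) 17179} - \frac{1334}{33828} = \left(- \frac{1}{19127}\right) \frac{1}{17179} - \frac{667}{16914} = - \frac{1}{328582733} - \frac{667}{16914} = - \frac{219164699825}{5557648345962}$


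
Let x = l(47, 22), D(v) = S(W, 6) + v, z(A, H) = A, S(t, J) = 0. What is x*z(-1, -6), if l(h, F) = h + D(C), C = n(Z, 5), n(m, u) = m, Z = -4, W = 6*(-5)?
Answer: -43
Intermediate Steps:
W = -30
C = -4
D(v) = v (D(v) = 0 + v = v)
l(h, F) = -4 + h (l(h, F) = h - 4 = -4 + h)
x = 43 (x = -4 + 47 = 43)
x*z(-1, -6) = 43*(-1) = -43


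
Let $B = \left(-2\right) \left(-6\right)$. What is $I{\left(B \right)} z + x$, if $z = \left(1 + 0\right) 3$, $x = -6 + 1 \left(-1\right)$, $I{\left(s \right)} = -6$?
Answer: $-25$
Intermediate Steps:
$B = 12$
$x = -7$ ($x = -6 - 1 = -7$)
$z = 3$ ($z = 1 \cdot 3 = 3$)
$I{\left(B \right)} z + x = \left(-6\right) 3 - 7 = -18 - 7 = -25$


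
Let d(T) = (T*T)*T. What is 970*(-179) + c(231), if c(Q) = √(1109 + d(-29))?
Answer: -173630 + 4*I*√1455 ≈ -1.7363e+5 + 152.58*I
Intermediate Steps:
d(T) = T³ (d(T) = T²*T = T³)
c(Q) = 4*I*√1455 (c(Q) = √(1109 + (-29)³) = √(1109 - 24389) = √(-23280) = 4*I*√1455)
970*(-179) + c(231) = 970*(-179) + 4*I*√1455 = -173630 + 4*I*√1455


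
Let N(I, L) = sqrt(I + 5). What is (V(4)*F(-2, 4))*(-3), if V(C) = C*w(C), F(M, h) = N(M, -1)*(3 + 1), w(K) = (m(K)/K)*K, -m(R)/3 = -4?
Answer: -576*sqrt(3) ≈ -997.66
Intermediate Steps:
N(I, L) = sqrt(5 + I)
m(R) = 12 (m(R) = -3*(-4) = 12)
w(K) = 12 (w(K) = (12/K)*K = 12)
F(M, h) = 4*sqrt(5 + M) (F(M, h) = sqrt(5 + M)*(3 + 1) = sqrt(5 + M)*4 = 4*sqrt(5 + M))
V(C) = 12*C (V(C) = C*12 = 12*C)
(V(4)*F(-2, 4))*(-3) = ((12*4)*(4*sqrt(5 - 2)))*(-3) = (48*(4*sqrt(3)))*(-3) = (192*sqrt(3))*(-3) = -576*sqrt(3)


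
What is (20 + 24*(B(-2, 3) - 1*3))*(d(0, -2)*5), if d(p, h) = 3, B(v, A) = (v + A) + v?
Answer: -1140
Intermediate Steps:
B(v, A) = A + 2*v (B(v, A) = (A + v) + v = A + 2*v)
(20 + 24*(B(-2, 3) - 1*3))*(d(0, -2)*5) = (20 + 24*((3 + 2*(-2)) - 1*3))*(3*5) = (20 + 24*((3 - 4) - 3))*15 = (20 + 24*(-1 - 3))*15 = (20 + 24*(-4))*15 = (20 - 96)*15 = -76*15 = -1140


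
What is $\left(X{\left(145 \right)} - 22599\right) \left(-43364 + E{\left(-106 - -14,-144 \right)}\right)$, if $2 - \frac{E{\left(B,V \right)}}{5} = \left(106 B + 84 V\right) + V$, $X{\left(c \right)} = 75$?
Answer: $-1500233544$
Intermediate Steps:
$E{\left(B,V \right)} = 10 - 530 B - 425 V$ ($E{\left(B,V \right)} = 10 - 5 \left(\left(106 B + 84 V\right) + V\right) = 10 - 5 \left(\left(84 V + 106 B\right) + V\right) = 10 - 5 \left(85 V + 106 B\right) = 10 - \left(425 V + 530 B\right) = 10 - 530 B - 425 V$)
$\left(X{\left(145 \right)} - 22599\right) \left(-43364 + E{\left(-106 - -14,-144 \right)}\right) = \left(75 - 22599\right) \left(-43364 - \left(-61210 + 530 \left(-106 - -14\right)\right)\right) = - 22524 \left(-43364 + \left(10 - 530 \left(-106 + 14\right) + 61200\right)\right) = - 22524 \left(-43364 + \left(10 - -48760 + 61200\right)\right) = - 22524 \left(-43364 + \left(10 + 48760 + 61200\right)\right) = - 22524 \left(-43364 + 109970\right) = \left(-22524\right) 66606 = -1500233544$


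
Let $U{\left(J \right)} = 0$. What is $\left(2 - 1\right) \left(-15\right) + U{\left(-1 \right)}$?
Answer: $-15$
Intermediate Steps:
$\left(2 - 1\right) \left(-15\right) + U{\left(-1 \right)} = \left(2 - 1\right) \left(-15\right) + 0 = 1 \left(-15\right) + 0 = -15 + 0 = -15$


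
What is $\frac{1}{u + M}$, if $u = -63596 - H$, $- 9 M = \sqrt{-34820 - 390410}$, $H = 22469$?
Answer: $- \frac{1394253}{119996469491} + \frac{9 i \sqrt{425230}}{599982347455} \approx -1.1619 \cdot 10^{-5} + 9.7817 \cdot 10^{-9} i$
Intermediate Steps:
$M = - \frac{i \sqrt{425230}}{9}$ ($M = - \frac{\sqrt{-34820 - 390410}}{9} = - \frac{\sqrt{-425230}}{9} = - \frac{i \sqrt{425230}}{9} \approx - 72.455 i$)
$u = -86065$ ($u = -63596 - 22469 = -86065$)
$\frac{1}{u + M} = \frac{1}{-86065 - \frac{i \sqrt{425230}}{9}}$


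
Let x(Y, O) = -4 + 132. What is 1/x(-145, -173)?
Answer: 1/128 ≈ 0.0078125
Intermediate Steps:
x(Y, O) = 128
1/x(-145, -173) = 1/128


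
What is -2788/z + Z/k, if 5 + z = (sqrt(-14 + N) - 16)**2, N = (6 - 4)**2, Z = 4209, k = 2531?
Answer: (-6042059*I + 134688*sqrt(10))/(2531*(32*sqrt(10) + 241*I)) ≈ -8.1716 - 4.1294*I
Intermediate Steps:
N = 4 (N = 2**2 = 4)
z = -5 + (-16 + I*sqrt(10))**2 (z = -5 + (sqrt(-14 + 4) - 16)**2 = -5 + (sqrt(-10) - 16)**2 = -5 + (I*sqrt(10) - 16)**2 = -5 + (-16 + I*sqrt(10))**2 ≈ 241.0 - 101.19*I)
-2788/z + Z/k = -2788/(241 - 32*I*sqrt(10)) + 4209/2531 = 4209/2531 - 2788/(241 - 32*I*sqrt(10))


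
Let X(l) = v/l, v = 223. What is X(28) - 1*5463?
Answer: -152741/28 ≈ -5455.0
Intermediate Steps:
X(l) = 223/l
X(28) - 1*5463 = 223/28 - 1*5463 = 223*(1/28) - 5463 = 223/28 - 5463 = -152741/28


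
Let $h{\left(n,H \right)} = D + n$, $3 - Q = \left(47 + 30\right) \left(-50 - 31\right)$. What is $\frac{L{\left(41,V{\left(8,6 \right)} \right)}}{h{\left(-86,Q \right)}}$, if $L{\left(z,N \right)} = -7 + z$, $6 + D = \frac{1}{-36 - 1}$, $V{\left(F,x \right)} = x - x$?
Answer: $- \frac{1258}{3405} \approx -0.36946$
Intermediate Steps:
$V{\left(F,x \right)} = 0$
$Q = 6240$ ($Q = 3 - \left(47 + 30\right) \left(-50 - 31\right) = 3 - 77 \left(-81\right) = 3 - -6237 = 3 + 6237 = 6240$)
$D = - \frac{223}{37}$ ($D = -6 + \frac{1}{-36 - 1} = -6 + \frac{1}{-37} = -6 - \frac{1}{37} = - \frac{223}{37} \approx -6.027$)
$h{\left(n,H \right)} = - \frac{223}{37} + n$
$\frac{L{\left(41,V{\left(8,6 \right)} \right)}}{h{\left(-86,Q \right)}} = \frac{-7 + 41}{- \frac{223}{37} - 86} = \frac{34}{- \frac{3405}{37}} = 34 \left(- \frac{37}{3405}\right) = - \frac{1258}{3405}$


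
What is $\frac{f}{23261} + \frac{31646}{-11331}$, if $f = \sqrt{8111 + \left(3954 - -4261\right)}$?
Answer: $- \frac{31646}{11331} + \frac{3 \sqrt{1814}}{23261} \approx -2.7874$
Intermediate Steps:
$f = 3 \sqrt{1814}$ ($f = \sqrt{8111 + \left(3954 + 4261\right)} = \sqrt{8111 + 8215} = \sqrt{16326} = 3 \sqrt{1814} \approx 127.77$)
$\frac{f}{23261} + \frac{31646}{-11331} = \frac{3 \sqrt{1814}}{23261} + \frac{31646}{-11331} = 3 \sqrt{1814} \cdot \frac{1}{23261} + 31646 \left(- \frac{1}{11331}\right) = \frac{3 \sqrt{1814}}{23261} - \frac{31646}{11331} = - \frac{31646}{11331} + \frac{3 \sqrt{1814}}{23261}$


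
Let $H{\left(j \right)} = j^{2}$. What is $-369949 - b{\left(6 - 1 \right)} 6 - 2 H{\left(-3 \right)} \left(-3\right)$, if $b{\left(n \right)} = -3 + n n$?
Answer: $-377077$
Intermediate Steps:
$b{\left(n \right)} = -3 + n^{2}$
$-369949 - b{\left(6 - 1 \right)} 6 - 2 H{\left(-3 \right)} \left(-3\right) = -369949 - \left(-3 + \left(6 - 1\right)^{2}\right) 6 - 2 \left(-3\right)^{2} \left(-3\right) = -369949 - \left(-3 + \left(6 - 1\right)^{2}\right) 6 \left(-2\right) 9 \left(-3\right) = -369949 - \left(-3 + 5^{2}\right) 6 \left(\left(-18\right) \left(-3\right)\right) = -369949 - \left(-3 + 25\right) 6 \cdot 54 = -369949 - 22 \cdot 6 \cdot 54 = -369949 - 132 \cdot 54 = -369949 - 7128 = -377077$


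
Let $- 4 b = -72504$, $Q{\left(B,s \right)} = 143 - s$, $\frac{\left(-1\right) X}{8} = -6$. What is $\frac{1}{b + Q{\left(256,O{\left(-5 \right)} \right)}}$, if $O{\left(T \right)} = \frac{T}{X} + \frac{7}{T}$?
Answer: $\frac{240}{4384921} \approx 5.4733 \cdot 10^{-5}$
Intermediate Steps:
$X = 48$ ($X = \left(-8\right) \left(-6\right) = 48$)
$O{\left(T \right)} = \frac{7}{T} + \frac{T}{48}$ ($O{\left(T \right)} = \frac{T}{48} + \frac{7}{T} = \frac{7}{T} + \frac{T}{48}$)
$b = 18126$ ($b = \left(- \frac{1}{4}\right) \left(-72504\right) = 18126$)
$\frac{1}{b + Q{\left(256,O{\left(-5 \right)} \right)}} = \frac{1}{18126 - \left(-143 - \frac{7}{5} - \frac{5}{48}\right)} = \frac{1}{18126 + \left(143 - \left(7 \left(- \frac{1}{5}\right) - \frac{5}{48}\right)\right)} = \frac{1}{18126 + \left(143 - \left(- \frac{7}{5} - \frac{5}{48}\right)\right)} = \frac{1}{18126 + \left(143 - - \frac{361}{240}\right)} = \frac{1}{18126 + \left(143 + \frac{361}{240}\right)} = \frac{1}{18126 + \frac{34681}{240}} = \frac{1}{\frac{4384921}{240}} = \frac{240}{4384921}$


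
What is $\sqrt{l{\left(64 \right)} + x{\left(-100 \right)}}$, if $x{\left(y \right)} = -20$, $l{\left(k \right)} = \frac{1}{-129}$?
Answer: $\frac{i \sqrt{332949}}{129} \approx 4.473 i$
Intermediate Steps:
$l{\left(k \right)} = - \frac{1}{129}$
$\sqrt{l{\left(64 \right)} + x{\left(-100 \right)}} = \sqrt{- \frac{1}{129} - 20} = \sqrt{- \frac{2581}{129}} = \frac{i \sqrt{332949}}{129}$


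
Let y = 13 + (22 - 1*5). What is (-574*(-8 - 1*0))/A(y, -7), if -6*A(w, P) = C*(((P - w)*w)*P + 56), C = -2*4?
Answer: 246/559 ≈ 0.44007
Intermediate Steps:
C = -8
y = 30 (y = 13 + (22 - 5) = 13 + 17 = 30)
A(w, P) = 224/3 + 4*P*w*(P - w)/3 (A(w, P) = -(-4)*(((P - w)*w)*P + 56)/3 = -(-4)*((w*(P - w))*P + 56)/3 = -(-4)*(P*w*(P - w) + 56)/3 = -(-4)*(56 + P*w*(P - w))/3 = -(-448 - 8*P*w*(P - w))/6 = 224/3 + 4*P*w*(P - w)/3)
(-574*(-8 - 1*0))/A(y, -7) = (-574*(-8 - 1*0))/(224/3 - 4/3*(-7)*30**2 + (4/3)*30*(-7)**2) = (-574*(-8 + 0))/(224/3 - 4/3*(-7)*900 + (4/3)*30*49) = (-574*(-8))/(224/3 + 8400 + 1960) = 4592/(31304/3) = 4592*(3/31304) = 246/559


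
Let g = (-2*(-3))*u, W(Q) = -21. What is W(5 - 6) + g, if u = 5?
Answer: 9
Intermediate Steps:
g = 30 (g = -2*(-3)*5 = 6*5 = 30)
W(5 - 6) + g = -21 + 30 = 9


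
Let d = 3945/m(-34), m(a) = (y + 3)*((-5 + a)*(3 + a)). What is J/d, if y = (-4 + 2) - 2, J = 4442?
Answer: -1790126/1315 ≈ -1361.3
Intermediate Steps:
y = -4 (y = -2 - 2 = -4)
m(a) = -(-5 + a)*(3 + a) (m(a) = (-4 + 3)*((-5 + a)*(3 + a)) = -(-5 + a)*(3 + a))
d = -1315/403 (d = 3945/(15 - 1*(-34)² + 2*(-34)) = 3945/(15 - 1*1156 - 68) = 3945/(15 - 1156 - 68) = 3945/(-1209) = 3945*(-1/1209) = -1315/403 ≈ -3.2630)
J/d = 4442/(-1315/403) = 4442*(-403/1315) = -1790126/1315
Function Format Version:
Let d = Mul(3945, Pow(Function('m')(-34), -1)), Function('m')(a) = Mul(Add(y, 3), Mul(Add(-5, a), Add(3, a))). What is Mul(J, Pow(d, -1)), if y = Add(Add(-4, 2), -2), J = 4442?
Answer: Rational(-1790126, 1315) ≈ -1361.3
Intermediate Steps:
y = -4 (y = Add(-2, -2) = -4)
Function('m')(a) = Mul(-1, Add(-5, a), Add(3, a)) (Function('m')(a) = Mul(Add(-4, 3), Mul(Add(-5, a), Add(3, a))) = Mul(-1, Mul(Add(-5, a), Add(3, a))) = Mul(-1, Add(-5, a), Add(3, a)))
d = Rational(-1315, 403) (d = Mul(3945, Pow(Add(15, Mul(-1, Pow(-34, 2)), Mul(2, -34)), -1)) = Mul(3945, Pow(Add(15, Mul(-1, 1156), -68), -1)) = Mul(3945, Pow(Add(15, -1156, -68), -1)) = Mul(3945, Pow(-1209, -1)) = Mul(3945, Rational(-1, 1209)) = Rational(-1315, 403) ≈ -3.2630)
Mul(J, Pow(d, -1)) = Mul(4442, Pow(Rational(-1315, 403), -1)) = Mul(4442, Rational(-403, 1315)) = Rational(-1790126, 1315)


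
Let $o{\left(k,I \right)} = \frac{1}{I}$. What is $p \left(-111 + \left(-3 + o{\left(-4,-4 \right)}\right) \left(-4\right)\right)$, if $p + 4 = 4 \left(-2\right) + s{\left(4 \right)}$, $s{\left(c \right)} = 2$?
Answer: $980$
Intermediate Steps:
$p = -10$ ($p = -4 + \left(4 \left(-2\right) + 2\right) = -4 + \left(-8 + 2\right) = -4 - 6 = -10$)
$p \left(-111 + \left(-3 + o{\left(-4,-4 \right)}\right) \left(-4\right)\right) = - 10 \left(-111 + \left(-3 + \frac{1}{-4}\right) \left(-4\right)\right) = - 10 \left(-111 + \left(-3 - \frac{1}{4}\right) \left(-4\right)\right) = - 10 \left(-111 - -13\right) = - 10 \left(-111 + 13\right) = \left(-10\right) \left(-98\right) = 980$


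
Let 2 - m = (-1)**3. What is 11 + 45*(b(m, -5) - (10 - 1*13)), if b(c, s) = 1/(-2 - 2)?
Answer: 539/4 ≈ 134.75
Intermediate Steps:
m = 3 (m = 2 - 1*(-1)**3 = 2 - 1*(-1) = 2 + 1 = 3)
b(c, s) = -1/4 (b(c, s) = 1/(-4) = -1/4)
11 + 45*(b(m, -5) - (10 - 1*13)) = 11 + 45*(-1/4 - (10 - 1*13)) = 11 + 45*(-1/4 - (10 - 13)) = 11 + 45*(-1/4 - 1*(-3)) = 11 + 45*(-1/4 + 3) = 11 + 45*(11/4) = 11 + 495/4 = 539/4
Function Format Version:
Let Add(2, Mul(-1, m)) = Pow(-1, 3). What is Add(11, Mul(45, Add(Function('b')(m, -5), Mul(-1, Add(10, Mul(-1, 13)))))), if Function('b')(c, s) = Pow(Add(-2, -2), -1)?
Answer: Rational(539, 4) ≈ 134.75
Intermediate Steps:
m = 3 (m = Add(2, Mul(-1, Pow(-1, 3))) = Add(2, Mul(-1, -1)) = Add(2, 1) = 3)
Function('b')(c, s) = Rational(-1, 4) (Function('b')(c, s) = Pow(-4, -1) = Rational(-1, 4))
Add(11, Mul(45, Add(Function('b')(m, -5), Mul(-1, Add(10, Mul(-1, 13)))))) = Add(11, Mul(45, Add(Rational(-1, 4), Mul(-1, Add(10, Mul(-1, 13)))))) = Add(11, Mul(45, Add(Rational(-1, 4), Mul(-1, Add(10, -13))))) = Add(11, Mul(45, Add(Rational(-1, 4), Mul(-1, -3)))) = Add(11, Mul(45, Add(Rational(-1, 4), 3))) = Add(11, Mul(45, Rational(11, 4))) = Add(11, Rational(495, 4)) = Rational(539, 4)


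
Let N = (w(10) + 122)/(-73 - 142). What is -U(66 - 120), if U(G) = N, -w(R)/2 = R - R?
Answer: 122/215 ≈ 0.56744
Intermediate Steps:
w(R) = 0 (w(R) = -2*(R - R) = -2*0 = 0)
N = -122/215 (N = (0 + 122)/(-73 - 142) = 122/(-215) = 122*(-1/215) = -122/215 ≈ -0.56744)
U(G) = -122/215
-U(66 - 120) = -1*(-122/215) = 122/215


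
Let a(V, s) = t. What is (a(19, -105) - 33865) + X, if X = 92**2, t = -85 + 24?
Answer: -25462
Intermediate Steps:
t = -61
a(V, s) = -61
X = 8464
(a(19, -105) - 33865) + X = (-61 - 33865) + 8464 = -33926 + 8464 = -25462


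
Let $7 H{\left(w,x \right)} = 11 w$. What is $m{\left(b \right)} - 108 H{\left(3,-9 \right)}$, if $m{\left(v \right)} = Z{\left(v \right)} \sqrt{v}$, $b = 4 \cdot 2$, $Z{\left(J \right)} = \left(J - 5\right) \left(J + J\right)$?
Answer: $- \frac{3564}{7} + 96 \sqrt{2} \approx -373.38$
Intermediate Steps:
$Z{\left(J \right)} = 2 J \left(-5 + J\right)$ ($Z{\left(J \right)} = \left(-5 + J\right) 2 J = 2 J \left(-5 + J\right)$)
$H{\left(w,x \right)} = \frac{11 w}{7}$
$b = 8$
$m{\left(v \right)} = 2 v^{\frac{3}{2}} \left(-5 + v\right)$ ($m{\left(v \right)} = 2 v \left(-5 + v\right) \sqrt{v} = 2 v^{\frac{3}{2}} \left(-5 + v\right)$)
$m{\left(b \right)} - 108 H{\left(3,-9 \right)} = 2 \cdot 8^{\frac{3}{2}} \left(-5 + 8\right) - 108 \cdot \frac{11}{7} \cdot 3 = 2 \cdot 16 \sqrt{2} \cdot 3 - \frac{3564}{7} = 96 \sqrt{2} - \frac{3564}{7} = - \frac{3564}{7} + 96 \sqrt{2}$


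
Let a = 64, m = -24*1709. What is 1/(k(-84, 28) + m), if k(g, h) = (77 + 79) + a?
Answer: -1/40796 ≈ -2.4512e-5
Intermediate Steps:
m = -41016
k(g, h) = 220 (k(g, h) = (77 + 79) + 64 = 156 + 64 = 220)
1/(k(-84, 28) + m) = 1/(220 - 41016) = 1/(-40796) = -1/40796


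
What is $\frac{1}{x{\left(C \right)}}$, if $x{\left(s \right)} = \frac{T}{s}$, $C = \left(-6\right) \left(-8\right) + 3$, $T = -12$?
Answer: $- \frac{17}{4} \approx -4.25$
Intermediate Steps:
$C = 51$ ($C = 48 + 3 = 51$)
$x{\left(s \right)} = - \frac{12}{s}$
$\frac{1}{x{\left(C \right)}} = \frac{1}{\left(-12\right) \frac{1}{51}} = \frac{1}{- \frac{4}{17}} = - \frac{17}{4}$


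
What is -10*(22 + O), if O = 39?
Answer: -610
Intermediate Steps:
-10*(22 + O) = -10*(22 + 39) = -10*61 = -610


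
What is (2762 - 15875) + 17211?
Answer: 4098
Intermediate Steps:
(2762 - 15875) + 17211 = -13113 + 17211 = 4098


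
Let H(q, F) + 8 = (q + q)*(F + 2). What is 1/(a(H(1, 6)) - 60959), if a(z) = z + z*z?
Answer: -1/60887 ≈ -1.6424e-5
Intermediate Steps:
H(q, F) = -8 + 2*q*(2 + F) (H(q, F) = -8 + (q + q)*(F + 2) = -8 + (2*q)*(2 + F) = -8 + 2*q*(2 + F))
a(z) = z + z**2
1/(a(H(1, 6)) - 60959) = 1/((-8 + 4*1 + 2*6*1)*(1 + (-8 + 4*1 + 2*6*1)) - 60959) = 1/((-8 + 4 + 12)*(1 + (-8 + 4 + 12)) - 60959) = 1/(8*(1 + 8) - 60959) = 1/(8*9 - 60959) = 1/(72 - 60959) = 1/(-60887) = -1/60887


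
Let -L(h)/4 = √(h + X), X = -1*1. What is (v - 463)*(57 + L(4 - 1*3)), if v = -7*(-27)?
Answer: -15618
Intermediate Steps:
v = 189
X = -1
L(h) = -4*√(-1 + h) (L(h) = -4*√(h - 1) = -4*√(-1 + h))
(v - 463)*(57 + L(4 - 1*3)) = (189 - 463)*(57 - 4*√(-1 + (4 - 1*3))) = -274*(57 - 4*√(-1 + (4 - 3))) = -274*(57 - 4*√(-1 + 1)) = -274*(57 - 4*√0) = -274*(57 - 4*0) = -274*(57 + 0) = -274*57 = -15618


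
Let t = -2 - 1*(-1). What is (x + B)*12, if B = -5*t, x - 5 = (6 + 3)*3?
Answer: 444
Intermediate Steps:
t = -1 (t = -2 + 1 = -1)
x = 32 (x = 5 + (6 + 3)*3 = 5 + 9*3 = 5 + 27 = 32)
B = 5 (B = -5*(-1) = 5)
(x + B)*12 = (32 + 5)*12 = 37*12 = 444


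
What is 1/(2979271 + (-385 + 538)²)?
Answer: 1/3002680 ≈ 3.3304e-7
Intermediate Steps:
1/(2979271 + (-385 + 538)²) = 1/(2979271 + 153²) = 1/(2979271 + 23409) = 1/3002680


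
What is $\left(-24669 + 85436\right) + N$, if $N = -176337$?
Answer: $-115570$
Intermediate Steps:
$\left(-24669 + 85436\right) + N = \left(-24669 + 85436\right) - 176337 = 60767 - 176337 = -115570$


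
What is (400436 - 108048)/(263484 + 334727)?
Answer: 292388/598211 ≈ 0.48877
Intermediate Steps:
(400436 - 108048)/(263484 + 334727) = 292388/598211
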